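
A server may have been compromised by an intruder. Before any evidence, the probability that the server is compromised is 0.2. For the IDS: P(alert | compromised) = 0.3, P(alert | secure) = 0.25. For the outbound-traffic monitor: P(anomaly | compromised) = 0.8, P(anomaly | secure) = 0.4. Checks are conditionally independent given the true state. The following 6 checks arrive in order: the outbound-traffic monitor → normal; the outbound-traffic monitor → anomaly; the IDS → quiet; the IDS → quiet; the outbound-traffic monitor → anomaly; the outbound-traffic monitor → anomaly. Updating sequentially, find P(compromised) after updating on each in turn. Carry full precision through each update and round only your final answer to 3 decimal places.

0.367

After the outbound-traffic monitor='normal': P(compromised) = 0.2·0.2000 / (0.2·0.2000 + 0.6·0.8000) ≈ 0.0769
After the outbound-traffic monitor='anomaly': P(compromised) = 0.8·0.0769 / (0.8·0.0769 + 0.4·0.9231) ≈ 0.1429
After the IDS='quiet': P(compromised) = 0.7·0.1429 / (0.7·0.1429 + 0.75·0.8571) ≈ 0.1346
After the IDS='quiet': P(compromised) = 0.7·0.1346 / (0.7·0.1346 + 0.75·0.8654) ≈ 0.1268
After the outbound-traffic monitor='anomaly': P(compromised) = 0.8·0.1268 / (0.8·0.1268 + 0.4·0.8732) ≈ 0.2250
After the outbound-traffic monitor='anomaly': P(compromised) = 0.8·0.2250 / (0.8·0.2250 + 0.4·0.7750) ≈ 0.3674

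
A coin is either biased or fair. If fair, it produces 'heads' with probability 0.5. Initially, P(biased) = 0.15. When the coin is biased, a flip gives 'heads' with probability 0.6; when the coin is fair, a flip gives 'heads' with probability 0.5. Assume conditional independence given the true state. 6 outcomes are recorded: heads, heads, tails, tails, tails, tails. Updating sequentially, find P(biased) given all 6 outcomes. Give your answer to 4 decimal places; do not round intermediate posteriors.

0.0943

After 'heads': P(biased) = 0.6·0.1500 / (0.6·0.1500 + 0.5·0.8500) ≈ 0.1748
After 'heads': P(biased) = 0.6·0.1748 / (0.6·0.1748 + 0.5·0.8252) ≈ 0.2026
After 'tails': P(biased) = 0.4·0.2026 / (0.4·0.2026 + 0.5·0.7974) ≈ 0.1689
After 'tails': P(biased) = 0.4·0.1689 / (0.4·0.1689 + 0.5·0.8311) ≈ 0.1399
After 'tails': P(biased) = 0.4·0.1399 / (0.4·0.1399 + 0.5·0.8601) ≈ 0.1151
After 'tails': P(biased) = 0.4·0.1151 / (0.4·0.1151 + 0.5·0.8849) ≈ 0.0943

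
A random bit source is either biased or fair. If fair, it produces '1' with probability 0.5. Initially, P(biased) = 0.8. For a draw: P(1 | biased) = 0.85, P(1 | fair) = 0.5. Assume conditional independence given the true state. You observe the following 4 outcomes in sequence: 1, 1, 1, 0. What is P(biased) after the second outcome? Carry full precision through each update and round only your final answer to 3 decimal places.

0.920

Each posterior becomes the prior for the next update.
After '1': P(biased) = 0.85·0.8000 / (0.85·0.8000 + 0.5·0.2000) ≈ 0.8718
After '1': P(biased) = 0.85·0.8718 / (0.85·0.8718 + 0.5·0.1282) ≈ 0.9204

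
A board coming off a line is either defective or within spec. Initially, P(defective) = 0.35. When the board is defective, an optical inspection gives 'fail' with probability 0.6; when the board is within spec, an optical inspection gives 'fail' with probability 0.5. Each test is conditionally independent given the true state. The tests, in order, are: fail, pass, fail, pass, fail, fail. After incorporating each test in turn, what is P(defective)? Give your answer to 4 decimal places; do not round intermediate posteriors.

0.4168

After 'fail': P(defective) = 0.6·0.3500 / (0.6·0.3500 + 0.5·0.6500) ≈ 0.3925
After 'pass': P(defective) = 0.4·0.3925 / (0.4·0.3925 + 0.5·0.6075) ≈ 0.3408
After 'fail': P(defective) = 0.6·0.3408 / (0.6·0.3408 + 0.5·0.6592) ≈ 0.3828
After 'pass': P(defective) = 0.4·0.3828 / (0.4·0.3828 + 0.5·0.6172) ≈ 0.3317
After 'fail': P(defective) = 0.6·0.3317 / (0.6·0.3317 + 0.5·0.6683) ≈ 0.3732
After 'fail': P(defective) = 0.6·0.3732 / (0.6·0.3732 + 0.5·0.6268) ≈ 0.4168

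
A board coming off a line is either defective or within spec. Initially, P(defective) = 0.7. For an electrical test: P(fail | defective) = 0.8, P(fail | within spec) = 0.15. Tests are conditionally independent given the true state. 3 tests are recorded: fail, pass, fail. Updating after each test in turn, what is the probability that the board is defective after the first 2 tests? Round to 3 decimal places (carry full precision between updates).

After 'fail': P(defective) = 0.8·0.7000 / (0.8·0.7000 + 0.15·0.3000) ≈ 0.9256
After 'pass': P(defective) = 0.2·0.9256 / (0.2·0.9256 + 0.85·0.0744) ≈ 0.7454

0.745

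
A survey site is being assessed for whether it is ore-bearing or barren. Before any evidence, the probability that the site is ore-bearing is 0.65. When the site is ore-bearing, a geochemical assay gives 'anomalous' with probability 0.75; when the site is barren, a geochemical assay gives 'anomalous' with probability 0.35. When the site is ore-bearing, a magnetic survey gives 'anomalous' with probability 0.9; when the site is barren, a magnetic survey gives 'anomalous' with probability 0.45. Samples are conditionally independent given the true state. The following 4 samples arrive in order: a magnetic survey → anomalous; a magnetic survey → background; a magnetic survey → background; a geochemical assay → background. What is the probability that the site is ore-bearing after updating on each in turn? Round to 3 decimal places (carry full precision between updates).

0.045

Apply Bayes' rule sequentially, carrying P(ore) forward.
After a magnetic survey='anomalous': P(ore) = 0.9·0.6500 / (0.9·0.6500 + 0.45·0.3500) ≈ 0.7879
After a magnetic survey='background': P(ore) = 0.1·0.7879 / (0.1·0.7879 + 0.55·0.2121) ≈ 0.4031
After a magnetic survey='background': P(ore) = 0.1·0.4031 / (0.1·0.4031 + 0.55·0.5969) ≈ 0.1094
After a geochemical assay='background': P(ore) = 0.25·0.1094 / (0.25·0.1094 + 0.65·0.8906) ≈ 0.0451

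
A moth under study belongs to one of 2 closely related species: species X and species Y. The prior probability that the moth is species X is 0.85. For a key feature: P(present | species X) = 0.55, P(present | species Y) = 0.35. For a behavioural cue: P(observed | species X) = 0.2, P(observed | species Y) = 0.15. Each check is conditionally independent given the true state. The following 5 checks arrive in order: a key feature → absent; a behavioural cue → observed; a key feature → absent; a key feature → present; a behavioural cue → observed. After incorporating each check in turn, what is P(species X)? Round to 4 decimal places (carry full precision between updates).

0.8836

After a key feature='absent': P(species X) = 0.45·0.8500 / (0.45·0.8500 + 0.65·0.1500) ≈ 0.7969
After a behavioural cue='observed': P(species X) = 0.2·0.7969 / (0.2·0.7969 + 0.15·0.2031) ≈ 0.8395
After a key feature='absent': P(species X) = 0.45·0.8395 / (0.45·0.8395 + 0.65·0.1605) ≈ 0.7836
After a key feature='present': P(species X) = 0.55·0.7836 / (0.55·0.7836 + 0.35·0.2164) ≈ 0.8505
After a behavioural cue='observed': P(species X) = 0.2·0.8505 / (0.2·0.8505 + 0.15·0.1495) ≈ 0.8836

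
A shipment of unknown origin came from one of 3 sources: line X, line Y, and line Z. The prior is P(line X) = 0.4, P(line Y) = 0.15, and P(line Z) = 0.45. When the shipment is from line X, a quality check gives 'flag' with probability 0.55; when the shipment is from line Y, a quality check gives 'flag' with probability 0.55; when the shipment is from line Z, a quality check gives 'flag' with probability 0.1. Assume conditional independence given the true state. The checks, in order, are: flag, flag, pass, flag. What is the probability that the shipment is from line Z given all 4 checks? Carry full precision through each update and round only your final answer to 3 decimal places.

After 'flag': normaliser = 0.55·0.4000 + 0.55·0.1500 + 0.1·0.4500; P(line X) ≈ 0.6331, P(line Y) ≈ 0.2374, P(line Z) ≈ 0.1295
After 'flag': normaliser = 0.55·0.6331 + 0.55·0.2374 + 0.1·0.1295; P(line X) ≈ 0.7081, P(line Y) ≈ 0.2655, P(line Z) ≈ 0.0263
After 'pass': normaliser = 0.45·0.7081 + 0.45·0.2655 + 0.9·0.0263; P(line X) ≈ 0.6900, P(line Y) ≈ 0.2587, P(line Z) ≈ 0.0513
After 'flag': normaliser = 0.55·0.6900 + 0.55·0.2587 + 0.1·0.0513; P(line X) ≈ 0.7202, P(line Y) ≈ 0.2701, P(line Z) ≈ 0.0097

0.010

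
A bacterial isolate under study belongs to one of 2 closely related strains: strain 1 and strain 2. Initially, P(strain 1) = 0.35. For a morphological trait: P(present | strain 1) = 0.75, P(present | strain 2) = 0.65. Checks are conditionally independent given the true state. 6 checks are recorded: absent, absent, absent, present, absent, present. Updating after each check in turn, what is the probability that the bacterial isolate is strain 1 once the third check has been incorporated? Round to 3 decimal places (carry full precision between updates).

After 'absent': P(strain 1) = 0.25·0.3500 / (0.25·0.3500 + 0.35·0.6500) ≈ 0.2778
After 'absent': P(strain 1) = 0.25·0.2778 / (0.25·0.2778 + 0.35·0.7222) ≈ 0.2155
After 'absent': P(strain 1) = 0.25·0.2155 / (0.25·0.2155 + 0.35·0.7845) ≈ 0.1640

0.164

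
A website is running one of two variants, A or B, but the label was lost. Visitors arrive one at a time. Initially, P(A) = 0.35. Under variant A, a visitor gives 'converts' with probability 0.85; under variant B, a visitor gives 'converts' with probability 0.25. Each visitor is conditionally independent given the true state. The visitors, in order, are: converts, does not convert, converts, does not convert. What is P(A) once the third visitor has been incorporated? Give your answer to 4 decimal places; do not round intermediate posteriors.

After 'converts': P(A) = 0.85·0.3500 / (0.85·0.3500 + 0.25·0.6500) ≈ 0.6467
After 'does not convert': P(A) = 0.15·0.6467 / (0.15·0.6467 + 0.75·0.3533) ≈ 0.2680
After 'converts': P(A) = 0.85·0.2680 / (0.85·0.2680 + 0.25·0.7320) ≈ 0.5546

0.5546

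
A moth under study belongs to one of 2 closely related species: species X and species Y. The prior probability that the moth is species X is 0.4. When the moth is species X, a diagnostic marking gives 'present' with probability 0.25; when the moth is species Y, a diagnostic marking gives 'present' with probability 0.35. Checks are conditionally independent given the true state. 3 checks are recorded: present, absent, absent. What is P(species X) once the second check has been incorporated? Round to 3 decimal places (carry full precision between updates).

0.355

After 'present': P(species X) = 0.25·0.4000 / (0.25·0.4000 + 0.35·0.6000) ≈ 0.3226
After 'absent': P(species X) = 0.75·0.3226 / (0.75·0.3226 + 0.65·0.6774) ≈ 0.3546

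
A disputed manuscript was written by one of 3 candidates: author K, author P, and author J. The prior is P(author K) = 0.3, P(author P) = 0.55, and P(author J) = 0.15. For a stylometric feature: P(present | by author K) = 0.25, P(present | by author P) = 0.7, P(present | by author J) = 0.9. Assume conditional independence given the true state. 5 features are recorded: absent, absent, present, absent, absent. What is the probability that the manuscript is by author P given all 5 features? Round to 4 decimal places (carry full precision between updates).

0.1161

After 'absent': normaliser = 0.75·0.3000 + 0.3·0.5500 + 0.1·0.1500; P(author K) ≈ 0.5556, P(author P) ≈ 0.4074, P(author J) ≈ 0.0370
After 'absent': normaliser = 0.75·0.5556 + 0.3·0.4074 + 0.1·0.0370; P(author K) ≈ 0.7679, P(author P) ≈ 0.2253, P(author J) ≈ 0.0068
After 'present': normaliser = 0.25·0.7679 + 0.7·0.2253 + 0.9·0.0068; P(author K) ≈ 0.5396, P(author P) ≈ 0.4432, P(author J) ≈ 0.0173
After 'absent': normaliser = 0.75·0.5396 + 0.3·0.4432 + 0.1·0.0173; P(author K) ≈ 0.7503, P(author P) ≈ 0.2465, P(author J) ≈ 0.0032
After 'absent': normaliser = 0.75·0.7503 + 0.3·0.2465 + 0.1·0.0032; P(author K) ≈ 0.8834, P(author P) ≈ 0.1161, P(author J) ≈ 0.0005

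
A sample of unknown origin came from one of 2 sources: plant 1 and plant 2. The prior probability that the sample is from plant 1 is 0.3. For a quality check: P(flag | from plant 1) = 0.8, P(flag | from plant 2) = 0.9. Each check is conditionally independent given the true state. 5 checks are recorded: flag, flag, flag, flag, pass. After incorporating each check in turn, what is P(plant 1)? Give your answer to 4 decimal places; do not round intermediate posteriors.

After 'flag': P(plant 1) = 0.8·0.3000 / (0.8·0.3000 + 0.9·0.7000) ≈ 0.2759
After 'flag': P(plant 1) = 0.8·0.2759 / (0.8·0.2759 + 0.9·0.7241) ≈ 0.2530
After 'flag': P(plant 1) = 0.8·0.2530 / (0.8·0.2530 + 0.9·0.7470) ≈ 0.2314
After 'flag': P(plant 1) = 0.8·0.2314 / (0.8·0.2314 + 0.9·0.7686) ≈ 0.2111
After 'pass': P(plant 1) = 0.2·0.2111 / (0.2·0.2111 + 0.1·0.7889) ≈ 0.3486

0.3486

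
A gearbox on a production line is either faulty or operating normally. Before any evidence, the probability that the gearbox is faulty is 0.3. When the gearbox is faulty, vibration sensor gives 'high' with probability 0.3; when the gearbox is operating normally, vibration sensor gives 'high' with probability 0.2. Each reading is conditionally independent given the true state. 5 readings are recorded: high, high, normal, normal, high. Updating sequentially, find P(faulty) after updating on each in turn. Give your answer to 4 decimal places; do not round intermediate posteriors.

0.5255

Apply Bayes' rule sequentially, carrying P(faulty) forward.
After 'high': P(faulty) = 0.3·0.3000 / (0.3·0.3000 + 0.2·0.7000) ≈ 0.3913
After 'high': P(faulty) = 0.3·0.3913 / (0.3·0.3913 + 0.2·0.6087) ≈ 0.4909
After 'normal': P(faulty) = 0.7·0.4909 / (0.7·0.4909 + 0.8·0.5091) ≈ 0.4576
After 'normal': P(faulty) = 0.7·0.4576 / (0.7·0.4576 + 0.8·0.5424) ≈ 0.4247
After 'high': P(faulty) = 0.3·0.4247 / (0.3·0.4247 + 0.2·0.5753) ≈ 0.5255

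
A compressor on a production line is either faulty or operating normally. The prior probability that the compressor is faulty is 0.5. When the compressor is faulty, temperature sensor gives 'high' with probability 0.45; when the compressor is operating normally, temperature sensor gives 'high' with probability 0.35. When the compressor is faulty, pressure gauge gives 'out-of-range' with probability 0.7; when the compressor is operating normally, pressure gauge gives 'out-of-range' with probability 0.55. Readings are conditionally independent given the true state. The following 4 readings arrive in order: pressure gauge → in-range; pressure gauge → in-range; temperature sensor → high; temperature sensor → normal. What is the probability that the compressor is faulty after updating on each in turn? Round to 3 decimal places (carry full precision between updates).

After pressure gauge='in-range': P(faulty) = 0.3·0.5000 / (0.3·0.5000 + 0.45·0.5000) ≈ 0.4000
After pressure gauge='in-range': P(faulty) = 0.3·0.4000 / (0.3·0.4000 + 0.45·0.6000) ≈ 0.3077
After temperature sensor='high': P(faulty) = 0.45·0.3077 / (0.45·0.3077 + 0.35·0.6923) ≈ 0.3636
After temperature sensor='normal': P(faulty) = 0.55·0.3636 / (0.55·0.3636 + 0.65·0.6364) ≈ 0.3259

0.326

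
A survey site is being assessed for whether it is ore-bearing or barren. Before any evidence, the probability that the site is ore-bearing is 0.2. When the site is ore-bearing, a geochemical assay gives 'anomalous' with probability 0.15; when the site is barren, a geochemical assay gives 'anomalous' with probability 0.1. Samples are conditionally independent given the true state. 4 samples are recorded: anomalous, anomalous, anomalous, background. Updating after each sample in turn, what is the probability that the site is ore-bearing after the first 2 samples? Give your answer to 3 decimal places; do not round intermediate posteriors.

0.360

After 'anomalous': P(ore) = 0.15·0.2000 / (0.15·0.2000 + 0.1·0.8000) ≈ 0.2727
After 'anomalous': P(ore) = 0.15·0.2727 / (0.15·0.2727 + 0.1·0.7273) ≈ 0.3600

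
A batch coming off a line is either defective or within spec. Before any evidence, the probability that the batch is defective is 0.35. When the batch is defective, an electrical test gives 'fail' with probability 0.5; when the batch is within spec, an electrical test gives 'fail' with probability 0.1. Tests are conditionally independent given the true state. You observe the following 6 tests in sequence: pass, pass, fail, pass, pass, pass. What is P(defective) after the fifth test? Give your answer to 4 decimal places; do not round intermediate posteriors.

Each posterior becomes the prior for the next update.
After 'pass': P(defective) = 0.5·0.3500 / (0.5·0.3500 + 0.9·0.6500) ≈ 0.2303
After 'pass': P(defective) = 0.5·0.2303 / (0.5·0.2303 + 0.9·0.7697) ≈ 0.1425
After 'fail': P(defective) = 0.5·0.1425 / (0.5·0.1425 + 0.1·0.8575) ≈ 0.4538
After 'pass': P(defective) = 0.5·0.4538 / (0.5·0.4538 + 0.9·0.5462) ≈ 0.3158
After 'pass': P(defective) = 0.5·0.3158 / (0.5·0.3158 + 0.9·0.6842) ≈ 0.2041

0.2041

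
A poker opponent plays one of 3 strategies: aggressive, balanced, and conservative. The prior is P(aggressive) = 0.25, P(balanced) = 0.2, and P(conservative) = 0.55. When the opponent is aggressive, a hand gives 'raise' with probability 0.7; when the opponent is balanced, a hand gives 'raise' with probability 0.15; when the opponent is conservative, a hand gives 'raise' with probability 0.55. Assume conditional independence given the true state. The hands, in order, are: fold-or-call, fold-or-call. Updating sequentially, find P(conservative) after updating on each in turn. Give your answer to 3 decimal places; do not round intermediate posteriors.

0.400

Apply Bayes' rule sequentially, carrying P(conservative) forward.
After 'fold-or-call': normaliser = 0.3·0.2500 + 0.85·0.2000 + 0.45·0.5500; P(aggressive) ≈ 0.1523, P(balanced) ≈ 0.3452, P(conservative) ≈ 0.5025
After 'fold-or-call': normaliser = 0.3·0.1523 + 0.85·0.3452 + 0.45·0.5025; P(aggressive) ≈ 0.0808, P(balanced) ≈ 0.5191, P(conservative) ≈ 0.4001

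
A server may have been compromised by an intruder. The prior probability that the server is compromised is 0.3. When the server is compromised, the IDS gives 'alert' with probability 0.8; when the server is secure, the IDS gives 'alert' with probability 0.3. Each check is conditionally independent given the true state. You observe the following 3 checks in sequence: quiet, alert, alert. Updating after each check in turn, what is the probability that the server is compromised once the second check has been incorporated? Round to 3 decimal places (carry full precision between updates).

After 'quiet': P(compromised) = 0.2·0.3000 / (0.2·0.3000 + 0.7·0.7000) ≈ 0.1091
After 'alert': P(compromised) = 0.8·0.1091 / (0.8·0.1091 + 0.3·0.8909) ≈ 0.2462

0.246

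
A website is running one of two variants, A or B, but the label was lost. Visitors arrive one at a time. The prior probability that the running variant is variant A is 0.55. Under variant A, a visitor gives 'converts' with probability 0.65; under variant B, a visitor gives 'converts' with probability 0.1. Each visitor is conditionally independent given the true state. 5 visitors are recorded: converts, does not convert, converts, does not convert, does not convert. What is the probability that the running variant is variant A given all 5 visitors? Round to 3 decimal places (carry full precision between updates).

Each posterior becomes the prior for the next update.
After 'converts': P(A) = 0.65·0.5500 / (0.65·0.5500 + 0.1·0.4500) ≈ 0.8882
After 'does not convert': P(A) = 0.35·0.8882 / (0.35·0.8882 + 0.9·0.1118) ≈ 0.7555
After 'converts': P(A) = 0.65·0.7555 / (0.65·0.7555 + 0.1·0.2445) ≈ 0.9526
After 'does not convert': P(A) = 0.35·0.9526 / (0.35·0.9526 + 0.9·0.0474) ≈ 0.8865
After 'does not convert': P(A) = 0.35·0.8865 / (0.35·0.8865 + 0.9·0.1135) ≈ 0.7523

0.752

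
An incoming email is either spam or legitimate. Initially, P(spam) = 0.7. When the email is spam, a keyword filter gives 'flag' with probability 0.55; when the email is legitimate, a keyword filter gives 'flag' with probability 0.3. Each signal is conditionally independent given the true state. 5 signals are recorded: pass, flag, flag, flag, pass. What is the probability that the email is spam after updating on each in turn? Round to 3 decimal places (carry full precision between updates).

After 'pass': P(spam) = 0.45·0.7000 / (0.45·0.7000 + 0.7·0.3000) ≈ 0.6000
After 'flag': P(spam) = 0.55·0.6000 / (0.55·0.6000 + 0.3·0.4000) ≈ 0.7333
After 'flag': P(spam) = 0.55·0.7333 / (0.55·0.7333 + 0.3·0.2667) ≈ 0.8345
After 'flag': P(spam) = 0.55·0.8345 / (0.55·0.8345 + 0.3·0.1655) ≈ 0.9024
After 'pass': P(spam) = 0.45·0.9024 / (0.45·0.9024 + 0.7·0.0976) ≈ 0.8559

0.856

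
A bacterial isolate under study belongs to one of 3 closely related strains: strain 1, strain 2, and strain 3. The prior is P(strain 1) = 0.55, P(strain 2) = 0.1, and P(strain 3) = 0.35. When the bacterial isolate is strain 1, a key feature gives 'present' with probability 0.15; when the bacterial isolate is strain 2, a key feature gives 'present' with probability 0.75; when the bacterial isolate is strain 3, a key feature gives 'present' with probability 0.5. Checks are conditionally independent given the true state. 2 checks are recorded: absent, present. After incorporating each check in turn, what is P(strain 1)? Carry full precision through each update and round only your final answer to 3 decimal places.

After 'absent': normaliser = 0.85·0.5500 + 0.25·0.1000 + 0.5·0.3500; P(strain 1) ≈ 0.7004, P(strain 2) ≈ 0.0375, P(strain 3) ≈ 0.2622
After 'present': normaliser = 0.15·0.7004 + 0.75·0.0375 + 0.5·0.2622; P(strain 1) ≈ 0.3976, P(strain 2) ≈ 0.1063, P(strain 3) ≈ 0.4961

0.398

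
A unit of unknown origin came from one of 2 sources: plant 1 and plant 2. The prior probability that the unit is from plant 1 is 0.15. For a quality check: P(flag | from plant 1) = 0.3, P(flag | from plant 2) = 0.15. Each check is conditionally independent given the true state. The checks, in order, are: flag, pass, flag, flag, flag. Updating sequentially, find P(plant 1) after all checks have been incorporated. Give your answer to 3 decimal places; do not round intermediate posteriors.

0.699

After 'flag': P(plant 1) = 0.3·0.1500 / (0.3·0.1500 + 0.15·0.8500) ≈ 0.2609
After 'pass': P(plant 1) = 0.7·0.2609 / (0.7·0.2609 + 0.85·0.7391) ≈ 0.2252
After 'flag': P(plant 1) = 0.3·0.2252 / (0.3·0.2252 + 0.15·0.7748) ≈ 0.3676
After 'flag': P(plant 1) = 0.3·0.3676 / (0.3·0.3676 + 0.15·0.6324) ≈ 0.5376
After 'flag': P(plant 1) = 0.3·0.5376 / (0.3·0.5376 + 0.15·0.4624) ≈ 0.6993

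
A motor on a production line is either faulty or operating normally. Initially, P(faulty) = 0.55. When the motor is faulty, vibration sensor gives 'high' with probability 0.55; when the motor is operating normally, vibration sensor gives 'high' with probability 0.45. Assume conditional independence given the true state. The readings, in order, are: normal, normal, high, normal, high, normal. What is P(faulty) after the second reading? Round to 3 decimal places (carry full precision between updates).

0.450

After 'normal': P(faulty) = 0.45·0.5500 / (0.45·0.5500 + 0.55·0.4500) ≈ 0.5000
After 'normal': P(faulty) = 0.45·0.5000 / (0.45·0.5000 + 0.55·0.5000) ≈ 0.4500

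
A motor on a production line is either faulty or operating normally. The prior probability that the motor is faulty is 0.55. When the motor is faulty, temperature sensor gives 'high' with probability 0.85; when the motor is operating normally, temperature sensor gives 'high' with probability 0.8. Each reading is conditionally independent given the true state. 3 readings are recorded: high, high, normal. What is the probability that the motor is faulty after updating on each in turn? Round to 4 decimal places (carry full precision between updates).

Each posterior becomes the prior for the next update.
After 'high': P(faulty) = 0.85·0.5500 / (0.85·0.5500 + 0.8·0.4500) ≈ 0.5650
After 'high': P(faulty) = 0.85·0.5650 / (0.85·0.5650 + 0.8·0.4350) ≈ 0.5798
After 'normal': P(faulty) = 0.15·0.5798 / (0.15·0.5798 + 0.2·0.4202) ≈ 0.5086

0.5086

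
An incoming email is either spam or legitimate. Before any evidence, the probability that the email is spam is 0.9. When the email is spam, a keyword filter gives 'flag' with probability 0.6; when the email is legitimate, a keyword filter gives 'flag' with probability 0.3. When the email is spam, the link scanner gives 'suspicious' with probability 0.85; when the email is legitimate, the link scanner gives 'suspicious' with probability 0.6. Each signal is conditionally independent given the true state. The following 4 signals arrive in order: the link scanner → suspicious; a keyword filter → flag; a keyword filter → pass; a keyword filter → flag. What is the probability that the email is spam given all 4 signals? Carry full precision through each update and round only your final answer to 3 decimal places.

0.967

After the link scanner='suspicious': P(spam) = 0.85·0.9000 / (0.85·0.9000 + 0.6·0.1000) ≈ 0.9273
After a keyword filter='flag': P(spam) = 0.6·0.9273 / (0.6·0.9273 + 0.3·0.0727) ≈ 0.9623
After a keyword filter='pass': P(spam) = 0.4·0.9623 / (0.4·0.9623 + 0.7·0.0377) ≈ 0.9358
After a keyword filter='flag': P(spam) = 0.6·0.9358 / (0.6·0.9358 + 0.3·0.0642) ≈ 0.9668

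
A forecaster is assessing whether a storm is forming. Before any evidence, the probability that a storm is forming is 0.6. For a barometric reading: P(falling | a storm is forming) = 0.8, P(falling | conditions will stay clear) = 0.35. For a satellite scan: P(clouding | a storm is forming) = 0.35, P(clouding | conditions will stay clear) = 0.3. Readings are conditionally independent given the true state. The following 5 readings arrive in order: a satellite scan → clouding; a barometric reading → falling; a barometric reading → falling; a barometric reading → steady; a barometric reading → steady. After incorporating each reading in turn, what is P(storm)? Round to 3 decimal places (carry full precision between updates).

0.464

After a satellite scan='clouding': P(storm) = 0.35·0.6000 / (0.35·0.6000 + 0.3·0.4000) ≈ 0.6364
After a barometric reading='falling': P(storm) = 0.8·0.6364 / (0.8·0.6364 + 0.35·0.3636) ≈ 0.8000
After a barometric reading='falling': P(storm) = 0.8·0.8000 / (0.8·0.8000 + 0.35·0.2000) ≈ 0.9014
After a barometric reading='steady': P(storm) = 0.2·0.9014 / (0.2·0.9014 + 0.65·0.0986) ≈ 0.7378
After a barometric reading='steady': P(storm) = 0.2·0.7378 / (0.2·0.7378 + 0.65·0.2622) ≈ 0.4640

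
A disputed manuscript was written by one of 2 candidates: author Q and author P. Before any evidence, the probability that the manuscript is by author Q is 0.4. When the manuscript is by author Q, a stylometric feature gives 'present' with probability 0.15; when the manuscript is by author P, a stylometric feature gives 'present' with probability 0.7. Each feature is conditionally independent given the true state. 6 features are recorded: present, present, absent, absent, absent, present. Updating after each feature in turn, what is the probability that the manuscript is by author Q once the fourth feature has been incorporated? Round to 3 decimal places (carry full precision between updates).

Each posterior becomes the prior for the next update.
After 'present': P(author Q) = 0.15·0.4000 / (0.15·0.4000 + 0.7·0.6000) ≈ 0.1250
After 'present': P(author Q) = 0.15·0.1250 / (0.15·0.1250 + 0.7·0.8750) ≈ 0.0297
After 'absent': P(author Q) = 0.85·0.0297 / (0.85·0.0297 + 0.3·0.9703) ≈ 0.0798
After 'absent': P(author Q) = 0.85·0.0798 / (0.85·0.0798 + 0.3·0.9202) ≈ 0.1973

0.197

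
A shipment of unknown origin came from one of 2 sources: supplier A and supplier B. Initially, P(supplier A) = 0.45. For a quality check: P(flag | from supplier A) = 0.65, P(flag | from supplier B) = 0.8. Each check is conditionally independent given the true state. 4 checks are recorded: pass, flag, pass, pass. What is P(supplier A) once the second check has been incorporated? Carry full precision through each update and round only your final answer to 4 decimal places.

0.5378

Apply Bayes' rule sequentially, carrying P(supplier A) forward.
After 'pass': P(supplier A) = 0.35·0.4500 / (0.35·0.4500 + 0.2·0.5500) ≈ 0.5888
After 'flag': P(supplier A) = 0.65·0.5888 / (0.65·0.5888 + 0.8·0.4112) ≈ 0.5378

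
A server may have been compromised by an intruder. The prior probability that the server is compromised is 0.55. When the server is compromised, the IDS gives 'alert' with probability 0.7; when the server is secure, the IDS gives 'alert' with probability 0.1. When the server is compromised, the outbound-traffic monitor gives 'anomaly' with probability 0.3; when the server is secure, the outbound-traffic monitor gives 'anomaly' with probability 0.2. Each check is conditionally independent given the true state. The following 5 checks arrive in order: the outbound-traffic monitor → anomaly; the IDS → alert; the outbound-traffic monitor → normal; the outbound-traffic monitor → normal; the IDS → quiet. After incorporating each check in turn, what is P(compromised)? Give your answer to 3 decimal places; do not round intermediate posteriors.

After the outbound-traffic monitor='anomaly': P(compromised) = 0.3·0.5500 / (0.3·0.5500 + 0.2·0.4500) ≈ 0.6471
After the IDS='alert': P(compromised) = 0.7·0.6471 / (0.7·0.6471 + 0.1·0.3529) ≈ 0.9277
After the outbound-traffic monitor='normal': P(compromised) = 0.7·0.9277 / (0.7·0.9277 + 0.8·0.0723) ≈ 0.9182
After the outbound-traffic monitor='normal': P(compromised) = 0.7·0.9182 / (0.7·0.9182 + 0.8·0.0818) ≈ 0.9076
After the IDS='quiet': P(compromised) = 0.3·0.9076 / (0.3·0.9076 + 0.9·0.0924) ≈ 0.7661

0.766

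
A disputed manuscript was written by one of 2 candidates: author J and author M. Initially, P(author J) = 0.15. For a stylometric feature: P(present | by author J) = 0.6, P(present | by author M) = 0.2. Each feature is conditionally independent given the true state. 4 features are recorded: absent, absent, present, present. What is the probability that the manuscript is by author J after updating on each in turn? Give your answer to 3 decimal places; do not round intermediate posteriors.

0.284

Apply Bayes' rule sequentially, carrying P(author J) forward.
After 'absent': P(author J) = 0.4·0.1500 / (0.4·0.1500 + 0.8·0.8500) ≈ 0.0811
After 'absent': P(author J) = 0.4·0.0811 / (0.4·0.0811 + 0.8·0.9189) ≈ 0.0423
After 'present': P(author J) = 0.6·0.0423 / (0.6·0.0423 + 0.2·0.9577) ≈ 0.1169
After 'present': P(author J) = 0.6·0.1169 / (0.6·0.1169 + 0.2·0.8831) ≈ 0.2842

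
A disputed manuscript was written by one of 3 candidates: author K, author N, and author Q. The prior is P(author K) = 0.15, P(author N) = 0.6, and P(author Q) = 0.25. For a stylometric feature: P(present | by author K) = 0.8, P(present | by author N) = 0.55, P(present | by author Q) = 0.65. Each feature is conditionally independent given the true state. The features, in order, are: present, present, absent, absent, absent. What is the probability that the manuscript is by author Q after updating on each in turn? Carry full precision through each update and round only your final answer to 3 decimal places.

0.207

Each posterior becomes the prior for the next update.
After 'present': normaliser = 0.8·0.1500 + 0.55·0.6000 + 0.65·0.2500; P(author K) ≈ 0.1959, P(author N) ≈ 0.5388, P(author Q) ≈ 0.2653
After 'present': normaliser = 0.8·0.1959 + 0.55·0.5388 + 0.65·0.2653; P(author K) ≈ 0.2506, P(author N) ≈ 0.4737, P(author Q) ≈ 0.2757
After 'absent': normaliser = 0.2·0.2506 + 0.45·0.4737 + 0.35·0.2757; P(author K) ≈ 0.1393, P(author N) ≈ 0.5925, P(author Q) ≈ 0.2682
After 'absent': normaliser = 0.2·0.1393 + 0.45·0.5925 + 0.35·0.2682; P(author K) ≈ 0.0717, P(author N) ≈ 0.6866, P(author Q) ≈ 0.2417
After 'absent': normaliser = 0.2·0.0717 + 0.45·0.6866 + 0.35·0.2417; P(author K) ≈ 0.0352, P(author N) ≈ 0.7574, P(author Q) ≈ 0.2074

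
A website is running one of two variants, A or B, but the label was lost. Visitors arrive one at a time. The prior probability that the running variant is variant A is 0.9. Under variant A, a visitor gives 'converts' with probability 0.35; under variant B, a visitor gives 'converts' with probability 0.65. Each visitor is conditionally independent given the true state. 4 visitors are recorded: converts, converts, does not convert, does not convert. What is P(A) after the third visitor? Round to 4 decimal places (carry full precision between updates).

Each posterior becomes the prior for the next update.
After 'converts': P(A) = 0.35·0.9000 / (0.35·0.9000 + 0.65·0.1000) ≈ 0.8289
After 'converts': P(A) = 0.35·0.8289 / (0.35·0.8289 + 0.65·0.1711) ≈ 0.7230
After 'does not convert': P(A) = 0.65·0.7230 / (0.65·0.7230 + 0.35·0.2770) ≈ 0.8289

0.8289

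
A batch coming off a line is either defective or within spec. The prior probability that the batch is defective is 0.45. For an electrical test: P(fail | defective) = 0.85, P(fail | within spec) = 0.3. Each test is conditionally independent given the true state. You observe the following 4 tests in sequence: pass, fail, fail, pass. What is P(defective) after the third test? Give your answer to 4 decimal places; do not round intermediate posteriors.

0.5846

After 'pass': P(defective) = 0.15·0.4500 / (0.15·0.4500 + 0.7·0.5500) ≈ 0.1492
After 'fail': P(defective) = 0.85·0.1492 / (0.85·0.1492 + 0.3·0.8508) ≈ 0.3319
After 'fail': P(defective) = 0.85·0.3319 / (0.85·0.3319 + 0.3·0.6681) ≈ 0.5846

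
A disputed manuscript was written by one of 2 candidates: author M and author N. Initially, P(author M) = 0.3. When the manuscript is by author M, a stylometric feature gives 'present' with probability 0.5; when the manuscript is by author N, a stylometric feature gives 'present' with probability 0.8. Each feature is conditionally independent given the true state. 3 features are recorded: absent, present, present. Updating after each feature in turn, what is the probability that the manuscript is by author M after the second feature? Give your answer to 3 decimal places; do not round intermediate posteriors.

After 'absent': P(author M) = 0.5·0.3000 / (0.5·0.3000 + 0.2·0.7000) ≈ 0.5172
After 'present': P(author M) = 0.5·0.5172 / (0.5·0.5172 + 0.8·0.4828) ≈ 0.4011

0.401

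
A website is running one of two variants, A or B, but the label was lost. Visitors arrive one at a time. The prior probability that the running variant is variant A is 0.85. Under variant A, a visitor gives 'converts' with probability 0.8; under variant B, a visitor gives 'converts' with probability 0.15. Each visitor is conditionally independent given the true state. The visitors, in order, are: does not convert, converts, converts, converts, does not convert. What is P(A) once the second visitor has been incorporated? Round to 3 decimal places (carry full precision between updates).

Each posterior becomes the prior for the next update.
After 'does not convert': P(A) = 0.2·0.8500 / (0.2·0.8500 + 0.85·0.1500) ≈ 0.5714
After 'converts': P(A) = 0.8·0.5714 / (0.8·0.5714 + 0.15·0.4286) ≈ 0.8767

0.877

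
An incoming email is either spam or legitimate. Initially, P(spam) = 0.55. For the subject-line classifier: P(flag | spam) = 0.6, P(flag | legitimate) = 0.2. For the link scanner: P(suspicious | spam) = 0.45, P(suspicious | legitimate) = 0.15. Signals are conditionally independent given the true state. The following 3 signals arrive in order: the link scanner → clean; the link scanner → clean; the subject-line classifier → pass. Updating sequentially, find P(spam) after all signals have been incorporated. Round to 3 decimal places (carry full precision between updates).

0.204

After the link scanner='clean': P(spam) = 0.55·0.5500 / (0.55·0.5500 + 0.85·0.4500) ≈ 0.4416
After the link scanner='clean': P(spam) = 0.55·0.4416 / (0.55·0.4416 + 0.85·0.5584) ≈ 0.3385
After the subject-line classifier='pass': P(spam) = 0.4·0.3385 / (0.4·0.3385 + 0.8·0.6615) ≈ 0.2037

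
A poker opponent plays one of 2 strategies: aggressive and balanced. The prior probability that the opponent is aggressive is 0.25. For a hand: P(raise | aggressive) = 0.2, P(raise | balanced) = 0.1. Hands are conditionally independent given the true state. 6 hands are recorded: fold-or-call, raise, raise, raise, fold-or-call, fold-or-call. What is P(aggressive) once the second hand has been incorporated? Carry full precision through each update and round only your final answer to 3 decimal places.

After 'fold-or-call': P(aggressive) = 0.8·0.2500 / (0.8·0.2500 + 0.9·0.7500) ≈ 0.2286
After 'raise': P(aggressive) = 0.2·0.2286 / (0.2·0.2286 + 0.1·0.7714) ≈ 0.3721

0.372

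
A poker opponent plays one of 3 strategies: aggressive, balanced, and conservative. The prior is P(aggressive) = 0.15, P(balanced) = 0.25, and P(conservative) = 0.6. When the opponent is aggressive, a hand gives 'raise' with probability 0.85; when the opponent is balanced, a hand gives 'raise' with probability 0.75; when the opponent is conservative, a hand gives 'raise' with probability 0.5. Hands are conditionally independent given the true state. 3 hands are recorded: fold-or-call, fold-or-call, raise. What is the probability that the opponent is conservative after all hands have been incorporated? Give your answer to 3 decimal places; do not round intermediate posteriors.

Each posterior becomes the prior for the next update.
After 'fold-or-call': normaliser = 0.15·0.1500 + 0.25·0.2500 + 0.5·0.6000; P(aggressive) ≈ 0.0584, P(balanced) ≈ 0.1623, P(conservative) ≈ 0.7792
After 'fold-or-call': normaliser = 0.15·0.0584 + 0.25·0.1623 + 0.5·0.7792; P(aggressive) ≈ 0.0200, P(balanced) ≈ 0.0925, P(conservative) ≈ 0.8876
After 'raise': normaliser = 0.85·0.0200 + 0.75·0.0925 + 0.5·0.8876; P(aggressive) ≈ 0.0320, P(balanced) ≈ 0.1308, P(conservative) ≈ 0.8372

0.837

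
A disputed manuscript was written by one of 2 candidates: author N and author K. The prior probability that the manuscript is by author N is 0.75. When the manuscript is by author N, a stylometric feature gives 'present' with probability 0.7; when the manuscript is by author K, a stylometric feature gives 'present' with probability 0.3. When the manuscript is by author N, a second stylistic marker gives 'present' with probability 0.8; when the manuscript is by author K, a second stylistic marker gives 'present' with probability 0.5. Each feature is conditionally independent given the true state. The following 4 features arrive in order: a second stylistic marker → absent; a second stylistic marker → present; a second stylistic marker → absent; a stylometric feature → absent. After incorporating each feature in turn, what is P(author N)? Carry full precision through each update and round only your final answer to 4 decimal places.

0.2476

After a second stylistic marker='absent': P(author N) = 0.2·0.7500 / (0.2·0.7500 + 0.5·0.2500) ≈ 0.5455
After a second stylistic marker='present': P(author N) = 0.8·0.5455 / (0.8·0.5455 + 0.5·0.4545) ≈ 0.6575
After a second stylistic marker='absent': P(author N) = 0.2·0.6575 / (0.2·0.6575 + 0.5·0.3425) ≈ 0.4344
After a stylometric feature='absent': P(author N) = 0.3·0.4344 / (0.3·0.4344 + 0.7·0.5656) ≈ 0.2476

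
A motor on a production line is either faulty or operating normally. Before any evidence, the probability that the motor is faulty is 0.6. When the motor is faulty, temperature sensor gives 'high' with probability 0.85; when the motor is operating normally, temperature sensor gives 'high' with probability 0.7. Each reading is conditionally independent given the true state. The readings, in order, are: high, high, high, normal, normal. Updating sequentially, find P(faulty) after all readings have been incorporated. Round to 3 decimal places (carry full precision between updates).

0.402

After 'high': P(faulty) = 0.85·0.6000 / (0.85·0.6000 + 0.7·0.4000) ≈ 0.6456
After 'high': P(faulty) = 0.85·0.6456 / (0.85·0.6456 + 0.7·0.3544) ≈ 0.6886
After 'high': P(faulty) = 0.85·0.6886 / (0.85·0.6886 + 0.7·0.3114) ≈ 0.7287
After 'normal': P(faulty) = 0.15·0.7287 / (0.15·0.7287 + 0.3·0.2713) ≈ 0.5732
After 'normal': P(faulty) = 0.15·0.5732 / (0.15·0.5732 + 0.3·0.4268) ≈ 0.4017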